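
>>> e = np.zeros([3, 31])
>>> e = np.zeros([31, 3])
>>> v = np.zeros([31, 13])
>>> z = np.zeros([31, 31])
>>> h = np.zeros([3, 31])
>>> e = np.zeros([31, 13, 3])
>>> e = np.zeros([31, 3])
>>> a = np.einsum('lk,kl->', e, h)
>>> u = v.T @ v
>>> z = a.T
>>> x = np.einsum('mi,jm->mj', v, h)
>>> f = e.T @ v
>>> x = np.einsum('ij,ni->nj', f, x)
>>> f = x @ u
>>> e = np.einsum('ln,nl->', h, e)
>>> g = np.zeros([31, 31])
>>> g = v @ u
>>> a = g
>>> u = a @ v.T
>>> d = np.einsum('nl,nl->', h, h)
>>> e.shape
()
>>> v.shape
(31, 13)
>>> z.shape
()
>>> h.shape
(3, 31)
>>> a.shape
(31, 13)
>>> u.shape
(31, 31)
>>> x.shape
(31, 13)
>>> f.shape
(31, 13)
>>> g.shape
(31, 13)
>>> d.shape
()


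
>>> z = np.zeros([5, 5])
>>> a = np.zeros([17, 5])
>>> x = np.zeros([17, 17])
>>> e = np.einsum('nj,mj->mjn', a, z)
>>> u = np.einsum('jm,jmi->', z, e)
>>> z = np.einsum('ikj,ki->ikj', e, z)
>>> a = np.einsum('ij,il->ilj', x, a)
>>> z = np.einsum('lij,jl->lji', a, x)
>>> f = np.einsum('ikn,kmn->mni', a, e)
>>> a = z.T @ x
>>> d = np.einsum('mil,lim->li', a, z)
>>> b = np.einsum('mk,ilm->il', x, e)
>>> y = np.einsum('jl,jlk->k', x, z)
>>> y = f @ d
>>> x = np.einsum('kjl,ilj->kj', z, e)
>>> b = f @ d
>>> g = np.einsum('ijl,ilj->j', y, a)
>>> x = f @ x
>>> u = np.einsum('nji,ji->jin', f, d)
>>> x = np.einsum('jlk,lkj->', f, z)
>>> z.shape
(17, 17, 5)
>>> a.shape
(5, 17, 17)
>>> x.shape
()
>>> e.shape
(5, 5, 17)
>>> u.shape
(17, 17, 5)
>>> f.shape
(5, 17, 17)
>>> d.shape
(17, 17)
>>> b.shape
(5, 17, 17)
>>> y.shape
(5, 17, 17)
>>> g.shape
(17,)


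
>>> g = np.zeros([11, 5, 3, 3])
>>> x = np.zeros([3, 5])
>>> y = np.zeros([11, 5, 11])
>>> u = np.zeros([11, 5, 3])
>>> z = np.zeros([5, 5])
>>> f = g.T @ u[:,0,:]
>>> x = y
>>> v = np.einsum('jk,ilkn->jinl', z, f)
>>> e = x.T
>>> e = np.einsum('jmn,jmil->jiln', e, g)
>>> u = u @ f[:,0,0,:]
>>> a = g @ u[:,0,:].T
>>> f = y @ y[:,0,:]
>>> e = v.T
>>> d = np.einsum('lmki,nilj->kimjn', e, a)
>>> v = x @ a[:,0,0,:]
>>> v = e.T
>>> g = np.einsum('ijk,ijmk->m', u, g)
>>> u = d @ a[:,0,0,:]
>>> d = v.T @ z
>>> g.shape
(3,)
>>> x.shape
(11, 5, 11)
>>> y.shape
(11, 5, 11)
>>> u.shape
(3, 5, 3, 11, 11)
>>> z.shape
(5, 5)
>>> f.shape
(11, 5, 11)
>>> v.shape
(5, 3, 3, 3)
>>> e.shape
(3, 3, 3, 5)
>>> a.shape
(11, 5, 3, 11)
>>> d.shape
(3, 3, 3, 5)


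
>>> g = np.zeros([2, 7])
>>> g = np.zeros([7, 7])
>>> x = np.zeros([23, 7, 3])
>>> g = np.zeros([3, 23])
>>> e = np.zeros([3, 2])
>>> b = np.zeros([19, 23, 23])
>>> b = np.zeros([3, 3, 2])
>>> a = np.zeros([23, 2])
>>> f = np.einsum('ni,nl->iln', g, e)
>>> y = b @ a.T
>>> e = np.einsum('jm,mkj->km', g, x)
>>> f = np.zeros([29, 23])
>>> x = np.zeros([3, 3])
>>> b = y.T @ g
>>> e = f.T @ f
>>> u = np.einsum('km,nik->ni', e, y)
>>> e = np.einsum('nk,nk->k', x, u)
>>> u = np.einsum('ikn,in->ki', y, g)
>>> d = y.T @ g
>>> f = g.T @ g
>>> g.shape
(3, 23)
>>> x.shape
(3, 3)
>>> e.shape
(3,)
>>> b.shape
(23, 3, 23)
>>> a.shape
(23, 2)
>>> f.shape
(23, 23)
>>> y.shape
(3, 3, 23)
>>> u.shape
(3, 3)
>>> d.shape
(23, 3, 23)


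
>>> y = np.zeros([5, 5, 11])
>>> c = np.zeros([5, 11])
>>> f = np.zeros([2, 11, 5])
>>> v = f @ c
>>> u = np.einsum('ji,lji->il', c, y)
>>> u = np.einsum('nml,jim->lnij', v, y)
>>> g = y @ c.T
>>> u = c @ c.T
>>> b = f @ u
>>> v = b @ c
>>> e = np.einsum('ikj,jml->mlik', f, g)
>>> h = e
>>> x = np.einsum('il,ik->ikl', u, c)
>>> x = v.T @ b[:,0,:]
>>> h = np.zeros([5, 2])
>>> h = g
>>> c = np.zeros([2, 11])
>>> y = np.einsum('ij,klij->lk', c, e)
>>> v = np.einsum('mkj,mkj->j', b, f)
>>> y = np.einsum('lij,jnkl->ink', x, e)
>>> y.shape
(11, 5, 2)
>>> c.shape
(2, 11)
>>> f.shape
(2, 11, 5)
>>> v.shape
(5,)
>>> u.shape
(5, 5)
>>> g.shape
(5, 5, 5)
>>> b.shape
(2, 11, 5)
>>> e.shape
(5, 5, 2, 11)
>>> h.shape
(5, 5, 5)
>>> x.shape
(11, 11, 5)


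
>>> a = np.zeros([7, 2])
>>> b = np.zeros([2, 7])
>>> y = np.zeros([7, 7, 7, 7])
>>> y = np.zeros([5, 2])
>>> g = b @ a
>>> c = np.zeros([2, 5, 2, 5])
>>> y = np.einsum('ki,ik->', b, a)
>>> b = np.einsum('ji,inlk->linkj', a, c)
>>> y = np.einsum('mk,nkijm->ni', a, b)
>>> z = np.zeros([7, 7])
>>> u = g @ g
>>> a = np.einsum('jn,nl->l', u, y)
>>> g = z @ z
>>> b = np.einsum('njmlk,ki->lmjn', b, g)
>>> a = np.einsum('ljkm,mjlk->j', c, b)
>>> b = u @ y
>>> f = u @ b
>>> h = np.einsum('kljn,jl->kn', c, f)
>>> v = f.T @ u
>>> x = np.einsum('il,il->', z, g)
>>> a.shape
(5,)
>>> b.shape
(2, 5)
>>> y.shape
(2, 5)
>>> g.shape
(7, 7)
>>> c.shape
(2, 5, 2, 5)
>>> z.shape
(7, 7)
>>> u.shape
(2, 2)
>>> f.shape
(2, 5)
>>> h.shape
(2, 5)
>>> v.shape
(5, 2)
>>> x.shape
()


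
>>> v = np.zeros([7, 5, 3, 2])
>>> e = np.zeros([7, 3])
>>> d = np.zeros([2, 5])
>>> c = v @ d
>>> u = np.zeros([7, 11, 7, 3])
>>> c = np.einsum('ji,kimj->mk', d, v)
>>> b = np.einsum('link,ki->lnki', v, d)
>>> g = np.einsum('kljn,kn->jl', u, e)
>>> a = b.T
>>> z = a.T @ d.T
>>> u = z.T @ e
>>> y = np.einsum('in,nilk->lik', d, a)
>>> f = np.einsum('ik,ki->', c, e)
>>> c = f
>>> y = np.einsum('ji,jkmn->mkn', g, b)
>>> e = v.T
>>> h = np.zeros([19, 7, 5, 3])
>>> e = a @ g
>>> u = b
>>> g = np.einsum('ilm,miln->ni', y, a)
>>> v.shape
(7, 5, 3, 2)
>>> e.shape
(5, 2, 3, 11)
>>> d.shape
(2, 5)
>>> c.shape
()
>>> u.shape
(7, 3, 2, 5)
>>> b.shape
(7, 3, 2, 5)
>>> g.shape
(7, 2)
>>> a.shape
(5, 2, 3, 7)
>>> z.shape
(7, 3, 2, 2)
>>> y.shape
(2, 3, 5)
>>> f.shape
()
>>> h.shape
(19, 7, 5, 3)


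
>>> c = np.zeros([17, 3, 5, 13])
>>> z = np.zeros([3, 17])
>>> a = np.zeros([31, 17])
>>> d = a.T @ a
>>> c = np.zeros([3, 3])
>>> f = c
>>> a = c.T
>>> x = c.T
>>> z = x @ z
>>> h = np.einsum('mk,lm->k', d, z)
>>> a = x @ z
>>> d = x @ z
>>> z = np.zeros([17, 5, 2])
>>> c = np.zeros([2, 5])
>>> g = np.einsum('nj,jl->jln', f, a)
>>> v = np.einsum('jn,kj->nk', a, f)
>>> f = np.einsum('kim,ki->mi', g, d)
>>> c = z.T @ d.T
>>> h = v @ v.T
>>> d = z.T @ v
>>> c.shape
(2, 5, 3)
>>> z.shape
(17, 5, 2)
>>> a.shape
(3, 17)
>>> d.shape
(2, 5, 3)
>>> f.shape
(3, 17)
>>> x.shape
(3, 3)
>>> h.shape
(17, 17)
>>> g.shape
(3, 17, 3)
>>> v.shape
(17, 3)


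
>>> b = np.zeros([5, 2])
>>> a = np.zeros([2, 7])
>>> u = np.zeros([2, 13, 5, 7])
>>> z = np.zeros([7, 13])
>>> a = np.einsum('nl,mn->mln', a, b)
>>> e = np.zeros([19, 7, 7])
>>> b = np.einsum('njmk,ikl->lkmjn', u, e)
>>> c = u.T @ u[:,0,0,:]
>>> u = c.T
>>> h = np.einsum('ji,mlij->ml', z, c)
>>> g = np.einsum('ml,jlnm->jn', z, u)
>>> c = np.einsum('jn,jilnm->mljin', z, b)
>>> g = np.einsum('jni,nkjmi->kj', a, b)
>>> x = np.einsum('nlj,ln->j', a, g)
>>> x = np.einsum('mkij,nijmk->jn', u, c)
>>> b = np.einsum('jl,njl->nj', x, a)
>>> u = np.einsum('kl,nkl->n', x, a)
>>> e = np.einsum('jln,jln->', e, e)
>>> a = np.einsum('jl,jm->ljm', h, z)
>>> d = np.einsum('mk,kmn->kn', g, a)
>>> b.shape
(5, 7)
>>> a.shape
(5, 7, 13)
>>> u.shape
(5,)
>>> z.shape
(7, 13)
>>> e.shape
()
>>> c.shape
(2, 5, 7, 7, 13)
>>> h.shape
(7, 5)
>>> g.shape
(7, 5)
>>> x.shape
(7, 2)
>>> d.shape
(5, 13)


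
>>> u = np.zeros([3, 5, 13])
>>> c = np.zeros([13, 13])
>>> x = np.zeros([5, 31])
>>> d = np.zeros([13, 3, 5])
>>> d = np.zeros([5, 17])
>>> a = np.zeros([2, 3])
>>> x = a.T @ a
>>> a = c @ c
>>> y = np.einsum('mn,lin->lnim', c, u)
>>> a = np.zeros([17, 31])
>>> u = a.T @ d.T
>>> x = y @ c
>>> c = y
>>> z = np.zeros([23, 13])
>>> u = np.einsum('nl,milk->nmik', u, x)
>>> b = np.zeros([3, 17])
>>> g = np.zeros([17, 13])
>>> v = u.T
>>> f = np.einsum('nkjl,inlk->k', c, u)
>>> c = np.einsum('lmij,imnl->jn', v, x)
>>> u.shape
(31, 3, 13, 13)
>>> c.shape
(31, 5)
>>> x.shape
(3, 13, 5, 13)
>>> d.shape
(5, 17)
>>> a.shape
(17, 31)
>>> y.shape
(3, 13, 5, 13)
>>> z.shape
(23, 13)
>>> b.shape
(3, 17)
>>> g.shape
(17, 13)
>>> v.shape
(13, 13, 3, 31)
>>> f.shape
(13,)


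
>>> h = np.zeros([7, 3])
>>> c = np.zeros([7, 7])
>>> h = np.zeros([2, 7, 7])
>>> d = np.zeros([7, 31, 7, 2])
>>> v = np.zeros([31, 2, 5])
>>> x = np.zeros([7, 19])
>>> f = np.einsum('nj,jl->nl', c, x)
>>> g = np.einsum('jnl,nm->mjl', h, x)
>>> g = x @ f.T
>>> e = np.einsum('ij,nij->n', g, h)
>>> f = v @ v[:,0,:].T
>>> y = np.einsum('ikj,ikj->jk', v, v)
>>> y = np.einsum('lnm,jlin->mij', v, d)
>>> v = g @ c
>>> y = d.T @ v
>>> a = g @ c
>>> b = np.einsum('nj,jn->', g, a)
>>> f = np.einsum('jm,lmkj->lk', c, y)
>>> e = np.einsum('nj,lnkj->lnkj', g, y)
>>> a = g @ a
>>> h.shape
(2, 7, 7)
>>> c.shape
(7, 7)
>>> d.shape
(7, 31, 7, 2)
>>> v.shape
(7, 7)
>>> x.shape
(7, 19)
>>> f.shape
(2, 31)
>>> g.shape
(7, 7)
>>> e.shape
(2, 7, 31, 7)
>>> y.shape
(2, 7, 31, 7)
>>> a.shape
(7, 7)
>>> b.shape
()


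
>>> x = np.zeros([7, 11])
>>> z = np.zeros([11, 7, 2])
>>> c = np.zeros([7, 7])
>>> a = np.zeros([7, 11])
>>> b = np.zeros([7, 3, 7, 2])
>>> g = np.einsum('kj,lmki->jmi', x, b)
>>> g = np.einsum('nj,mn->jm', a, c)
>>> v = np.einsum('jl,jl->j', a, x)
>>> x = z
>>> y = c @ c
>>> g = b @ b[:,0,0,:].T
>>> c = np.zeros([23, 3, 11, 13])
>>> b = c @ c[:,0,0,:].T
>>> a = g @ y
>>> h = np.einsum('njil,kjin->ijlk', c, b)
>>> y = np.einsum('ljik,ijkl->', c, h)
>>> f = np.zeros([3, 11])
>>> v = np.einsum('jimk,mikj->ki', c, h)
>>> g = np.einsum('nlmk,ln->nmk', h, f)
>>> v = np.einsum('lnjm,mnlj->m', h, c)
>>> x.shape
(11, 7, 2)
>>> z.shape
(11, 7, 2)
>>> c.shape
(23, 3, 11, 13)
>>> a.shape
(7, 3, 7, 7)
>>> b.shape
(23, 3, 11, 23)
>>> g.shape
(11, 13, 23)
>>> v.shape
(23,)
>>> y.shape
()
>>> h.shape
(11, 3, 13, 23)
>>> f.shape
(3, 11)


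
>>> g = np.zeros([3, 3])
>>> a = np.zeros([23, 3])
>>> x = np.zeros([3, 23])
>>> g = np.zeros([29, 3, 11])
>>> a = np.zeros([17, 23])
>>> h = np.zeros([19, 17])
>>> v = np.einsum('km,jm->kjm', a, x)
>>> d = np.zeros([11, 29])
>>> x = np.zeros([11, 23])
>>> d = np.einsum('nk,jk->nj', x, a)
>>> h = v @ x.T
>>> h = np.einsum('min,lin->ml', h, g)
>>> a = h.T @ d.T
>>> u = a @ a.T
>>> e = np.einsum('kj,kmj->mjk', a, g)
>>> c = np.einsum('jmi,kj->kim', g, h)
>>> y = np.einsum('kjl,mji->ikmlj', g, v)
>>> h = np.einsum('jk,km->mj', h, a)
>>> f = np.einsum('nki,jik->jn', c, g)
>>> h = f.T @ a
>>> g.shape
(29, 3, 11)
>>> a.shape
(29, 11)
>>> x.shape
(11, 23)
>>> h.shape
(17, 11)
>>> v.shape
(17, 3, 23)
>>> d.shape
(11, 17)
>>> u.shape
(29, 29)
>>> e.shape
(3, 11, 29)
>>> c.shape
(17, 11, 3)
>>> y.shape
(23, 29, 17, 11, 3)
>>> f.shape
(29, 17)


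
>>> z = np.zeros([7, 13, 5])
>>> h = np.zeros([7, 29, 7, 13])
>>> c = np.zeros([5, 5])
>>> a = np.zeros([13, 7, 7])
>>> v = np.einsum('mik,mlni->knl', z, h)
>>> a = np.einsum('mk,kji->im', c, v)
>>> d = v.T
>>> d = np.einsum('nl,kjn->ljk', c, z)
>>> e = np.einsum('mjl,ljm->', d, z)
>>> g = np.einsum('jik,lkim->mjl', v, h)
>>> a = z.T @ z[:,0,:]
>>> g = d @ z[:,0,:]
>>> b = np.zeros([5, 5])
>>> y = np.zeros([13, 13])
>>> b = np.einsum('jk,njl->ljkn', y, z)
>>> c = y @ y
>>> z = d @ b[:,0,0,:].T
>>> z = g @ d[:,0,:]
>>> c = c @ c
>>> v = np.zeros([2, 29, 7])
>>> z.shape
(5, 13, 7)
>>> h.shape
(7, 29, 7, 13)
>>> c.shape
(13, 13)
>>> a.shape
(5, 13, 5)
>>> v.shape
(2, 29, 7)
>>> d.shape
(5, 13, 7)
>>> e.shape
()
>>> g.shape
(5, 13, 5)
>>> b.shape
(5, 13, 13, 7)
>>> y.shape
(13, 13)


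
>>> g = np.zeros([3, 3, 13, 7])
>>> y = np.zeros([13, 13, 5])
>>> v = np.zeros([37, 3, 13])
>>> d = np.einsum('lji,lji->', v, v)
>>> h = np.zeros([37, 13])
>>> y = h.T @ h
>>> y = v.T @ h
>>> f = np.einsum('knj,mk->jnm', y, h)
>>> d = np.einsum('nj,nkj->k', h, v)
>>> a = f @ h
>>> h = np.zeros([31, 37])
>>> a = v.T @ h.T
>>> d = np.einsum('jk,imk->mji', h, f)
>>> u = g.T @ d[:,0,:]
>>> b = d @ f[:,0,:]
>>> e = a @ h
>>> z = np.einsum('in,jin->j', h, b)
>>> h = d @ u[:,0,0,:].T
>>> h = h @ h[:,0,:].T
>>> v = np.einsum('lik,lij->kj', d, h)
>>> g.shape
(3, 3, 13, 7)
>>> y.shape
(13, 3, 13)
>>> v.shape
(13, 3)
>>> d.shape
(3, 31, 13)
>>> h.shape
(3, 31, 3)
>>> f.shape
(13, 3, 37)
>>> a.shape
(13, 3, 31)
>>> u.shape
(7, 13, 3, 13)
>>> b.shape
(3, 31, 37)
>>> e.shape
(13, 3, 37)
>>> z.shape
(3,)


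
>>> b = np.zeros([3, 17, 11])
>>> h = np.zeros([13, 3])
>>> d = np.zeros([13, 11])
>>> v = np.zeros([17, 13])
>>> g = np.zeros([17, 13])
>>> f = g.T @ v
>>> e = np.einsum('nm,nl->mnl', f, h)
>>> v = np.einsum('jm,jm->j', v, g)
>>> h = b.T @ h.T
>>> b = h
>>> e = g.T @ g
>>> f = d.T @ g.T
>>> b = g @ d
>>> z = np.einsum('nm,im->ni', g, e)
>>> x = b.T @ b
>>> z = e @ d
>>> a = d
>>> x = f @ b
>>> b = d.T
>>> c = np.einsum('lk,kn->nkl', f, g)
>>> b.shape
(11, 13)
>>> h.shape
(11, 17, 13)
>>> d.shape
(13, 11)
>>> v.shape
(17,)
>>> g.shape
(17, 13)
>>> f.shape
(11, 17)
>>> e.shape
(13, 13)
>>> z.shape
(13, 11)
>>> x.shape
(11, 11)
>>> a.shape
(13, 11)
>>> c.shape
(13, 17, 11)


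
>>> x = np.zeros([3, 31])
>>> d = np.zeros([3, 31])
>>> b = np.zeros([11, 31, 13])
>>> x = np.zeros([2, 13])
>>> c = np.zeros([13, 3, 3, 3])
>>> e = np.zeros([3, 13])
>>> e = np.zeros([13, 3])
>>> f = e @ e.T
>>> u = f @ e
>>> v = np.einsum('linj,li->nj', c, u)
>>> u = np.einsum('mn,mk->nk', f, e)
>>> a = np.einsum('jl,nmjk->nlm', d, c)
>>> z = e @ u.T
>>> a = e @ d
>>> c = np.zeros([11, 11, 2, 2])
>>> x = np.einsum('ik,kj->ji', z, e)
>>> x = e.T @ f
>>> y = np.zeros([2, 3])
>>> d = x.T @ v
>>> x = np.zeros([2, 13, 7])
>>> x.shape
(2, 13, 7)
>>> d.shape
(13, 3)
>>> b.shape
(11, 31, 13)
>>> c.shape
(11, 11, 2, 2)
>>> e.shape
(13, 3)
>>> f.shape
(13, 13)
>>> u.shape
(13, 3)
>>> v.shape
(3, 3)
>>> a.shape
(13, 31)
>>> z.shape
(13, 13)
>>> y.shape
(2, 3)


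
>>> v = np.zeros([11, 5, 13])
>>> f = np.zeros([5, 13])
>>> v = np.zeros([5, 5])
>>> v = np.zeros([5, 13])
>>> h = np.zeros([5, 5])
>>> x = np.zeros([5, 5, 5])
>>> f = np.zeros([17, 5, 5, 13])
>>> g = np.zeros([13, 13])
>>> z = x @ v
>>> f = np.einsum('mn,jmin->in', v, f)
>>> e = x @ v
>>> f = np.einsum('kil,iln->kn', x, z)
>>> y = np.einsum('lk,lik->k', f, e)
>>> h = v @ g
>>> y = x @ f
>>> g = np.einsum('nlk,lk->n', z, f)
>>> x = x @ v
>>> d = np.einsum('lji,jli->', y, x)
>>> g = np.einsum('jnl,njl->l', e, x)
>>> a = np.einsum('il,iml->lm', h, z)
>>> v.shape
(5, 13)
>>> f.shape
(5, 13)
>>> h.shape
(5, 13)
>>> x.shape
(5, 5, 13)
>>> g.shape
(13,)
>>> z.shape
(5, 5, 13)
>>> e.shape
(5, 5, 13)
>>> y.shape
(5, 5, 13)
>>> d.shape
()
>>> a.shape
(13, 5)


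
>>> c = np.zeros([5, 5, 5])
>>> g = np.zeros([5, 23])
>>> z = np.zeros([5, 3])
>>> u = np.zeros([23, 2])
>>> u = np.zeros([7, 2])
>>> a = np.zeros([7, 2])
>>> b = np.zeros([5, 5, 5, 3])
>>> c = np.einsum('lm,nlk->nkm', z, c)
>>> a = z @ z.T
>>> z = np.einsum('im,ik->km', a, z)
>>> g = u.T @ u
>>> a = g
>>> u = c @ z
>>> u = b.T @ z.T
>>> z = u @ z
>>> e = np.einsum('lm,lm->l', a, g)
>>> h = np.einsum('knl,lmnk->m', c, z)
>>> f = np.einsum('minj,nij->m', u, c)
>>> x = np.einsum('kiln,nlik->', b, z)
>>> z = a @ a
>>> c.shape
(5, 5, 3)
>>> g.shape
(2, 2)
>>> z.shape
(2, 2)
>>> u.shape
(3, 5, 5, 3)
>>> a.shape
(2, 2)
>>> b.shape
(5, 5, 5, 3)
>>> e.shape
(2,)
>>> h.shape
(5,)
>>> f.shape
(3,)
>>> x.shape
()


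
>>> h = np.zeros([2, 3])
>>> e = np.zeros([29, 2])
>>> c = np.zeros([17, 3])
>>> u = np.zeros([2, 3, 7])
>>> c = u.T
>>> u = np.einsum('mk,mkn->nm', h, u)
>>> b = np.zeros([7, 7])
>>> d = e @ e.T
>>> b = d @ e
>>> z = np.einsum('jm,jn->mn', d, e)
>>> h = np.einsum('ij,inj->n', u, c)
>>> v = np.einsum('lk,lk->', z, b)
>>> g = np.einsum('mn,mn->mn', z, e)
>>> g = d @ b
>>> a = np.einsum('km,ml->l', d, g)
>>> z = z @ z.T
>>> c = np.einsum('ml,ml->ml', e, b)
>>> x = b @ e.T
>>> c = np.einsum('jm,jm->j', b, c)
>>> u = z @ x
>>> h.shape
(3,)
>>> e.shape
(29, 2)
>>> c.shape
(29,)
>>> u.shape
(29, 29)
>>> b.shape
(29, 2)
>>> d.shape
(29, 29)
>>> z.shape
(29, 29)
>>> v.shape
()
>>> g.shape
(29, 2)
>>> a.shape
(2,)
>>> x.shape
(29, 29)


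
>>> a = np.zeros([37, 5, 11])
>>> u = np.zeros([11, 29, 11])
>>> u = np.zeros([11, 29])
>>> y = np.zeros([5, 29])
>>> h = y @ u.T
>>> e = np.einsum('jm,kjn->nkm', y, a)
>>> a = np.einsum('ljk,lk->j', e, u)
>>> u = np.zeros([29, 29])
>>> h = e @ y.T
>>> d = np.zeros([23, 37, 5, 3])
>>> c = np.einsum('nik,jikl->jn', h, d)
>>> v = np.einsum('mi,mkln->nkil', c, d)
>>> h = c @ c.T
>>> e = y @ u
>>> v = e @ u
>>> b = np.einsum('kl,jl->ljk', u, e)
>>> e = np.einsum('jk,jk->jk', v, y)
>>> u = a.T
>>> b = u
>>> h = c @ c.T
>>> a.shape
(37,)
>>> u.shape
(37,)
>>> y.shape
(5, 29)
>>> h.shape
(23, 23)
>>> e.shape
(5, 29)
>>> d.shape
(23, 37, 5, 3)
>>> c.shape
(23, 11)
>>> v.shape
(5, 29)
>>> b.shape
(37,)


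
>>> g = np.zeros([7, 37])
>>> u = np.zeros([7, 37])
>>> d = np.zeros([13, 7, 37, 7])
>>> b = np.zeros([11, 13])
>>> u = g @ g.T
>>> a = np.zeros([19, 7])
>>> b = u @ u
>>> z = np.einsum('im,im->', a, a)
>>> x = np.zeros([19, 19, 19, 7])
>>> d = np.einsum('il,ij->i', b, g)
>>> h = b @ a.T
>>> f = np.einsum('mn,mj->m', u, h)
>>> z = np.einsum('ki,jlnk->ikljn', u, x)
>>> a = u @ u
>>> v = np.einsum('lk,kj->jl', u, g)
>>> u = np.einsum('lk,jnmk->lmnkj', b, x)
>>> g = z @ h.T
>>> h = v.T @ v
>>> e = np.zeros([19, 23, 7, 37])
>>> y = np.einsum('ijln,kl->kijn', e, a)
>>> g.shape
(7, 7, 19, 19, 7)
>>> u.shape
(7, 19, 19, 7, 19)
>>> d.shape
(7,)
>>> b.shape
(7, 7)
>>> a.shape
(7, 7)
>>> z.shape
(7, 7, 19, 19, 19)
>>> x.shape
(19, 19, 19, 7)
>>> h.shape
(7, 7)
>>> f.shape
(7,)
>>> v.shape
(37, 7)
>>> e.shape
(19, 23, 7, 37)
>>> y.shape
(7, 19, 23, 37)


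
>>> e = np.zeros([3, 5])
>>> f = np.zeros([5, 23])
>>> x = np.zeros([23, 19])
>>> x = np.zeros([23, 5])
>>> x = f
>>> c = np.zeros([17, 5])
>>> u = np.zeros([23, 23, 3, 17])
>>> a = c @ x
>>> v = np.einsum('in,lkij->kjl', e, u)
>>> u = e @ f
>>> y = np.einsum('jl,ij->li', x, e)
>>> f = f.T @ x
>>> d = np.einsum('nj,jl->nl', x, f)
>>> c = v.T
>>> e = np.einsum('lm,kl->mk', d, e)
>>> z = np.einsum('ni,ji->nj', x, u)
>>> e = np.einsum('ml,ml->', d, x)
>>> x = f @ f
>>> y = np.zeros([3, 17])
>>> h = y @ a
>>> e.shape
()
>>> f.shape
(23, 23)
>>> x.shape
(23, 23)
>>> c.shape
(23, 17, 23)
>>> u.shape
(3, 23)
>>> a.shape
(17, 23)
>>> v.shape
(23, 17, 23)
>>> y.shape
(3, 17)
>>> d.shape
(5, 23)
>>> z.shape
(5, 3)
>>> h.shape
(3, 23)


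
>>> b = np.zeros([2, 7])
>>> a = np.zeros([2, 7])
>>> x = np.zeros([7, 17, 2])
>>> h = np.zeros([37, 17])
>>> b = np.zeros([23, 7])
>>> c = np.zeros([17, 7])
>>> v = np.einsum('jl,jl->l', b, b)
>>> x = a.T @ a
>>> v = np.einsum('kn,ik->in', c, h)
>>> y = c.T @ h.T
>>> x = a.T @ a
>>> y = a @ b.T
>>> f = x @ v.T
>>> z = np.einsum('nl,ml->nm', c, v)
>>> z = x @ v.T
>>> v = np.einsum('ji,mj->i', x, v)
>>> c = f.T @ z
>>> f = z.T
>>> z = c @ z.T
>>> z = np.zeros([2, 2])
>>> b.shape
(23, 7)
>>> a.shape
(2, 7)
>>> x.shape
(7, 7)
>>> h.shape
(37, 17)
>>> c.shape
(37, 37)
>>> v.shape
(7,)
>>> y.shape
(2, 23)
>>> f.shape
(37, 7)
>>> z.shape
(2, 2)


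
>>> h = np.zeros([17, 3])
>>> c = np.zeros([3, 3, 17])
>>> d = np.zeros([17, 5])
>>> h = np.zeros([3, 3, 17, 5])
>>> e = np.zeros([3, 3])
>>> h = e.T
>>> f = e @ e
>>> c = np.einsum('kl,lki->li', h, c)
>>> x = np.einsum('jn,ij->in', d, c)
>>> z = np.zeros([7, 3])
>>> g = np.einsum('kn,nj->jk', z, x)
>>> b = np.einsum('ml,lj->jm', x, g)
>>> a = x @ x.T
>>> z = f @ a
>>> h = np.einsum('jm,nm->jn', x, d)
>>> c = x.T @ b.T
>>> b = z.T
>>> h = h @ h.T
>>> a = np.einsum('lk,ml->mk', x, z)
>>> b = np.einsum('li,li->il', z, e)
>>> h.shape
(3, 3)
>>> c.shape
(5, 7)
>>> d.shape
(17, 5)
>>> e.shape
(3, 3)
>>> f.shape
(3, 3)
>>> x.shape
(3, 5)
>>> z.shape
(3, 3)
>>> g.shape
(5, 7)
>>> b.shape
(3, 3)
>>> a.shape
(3, 5)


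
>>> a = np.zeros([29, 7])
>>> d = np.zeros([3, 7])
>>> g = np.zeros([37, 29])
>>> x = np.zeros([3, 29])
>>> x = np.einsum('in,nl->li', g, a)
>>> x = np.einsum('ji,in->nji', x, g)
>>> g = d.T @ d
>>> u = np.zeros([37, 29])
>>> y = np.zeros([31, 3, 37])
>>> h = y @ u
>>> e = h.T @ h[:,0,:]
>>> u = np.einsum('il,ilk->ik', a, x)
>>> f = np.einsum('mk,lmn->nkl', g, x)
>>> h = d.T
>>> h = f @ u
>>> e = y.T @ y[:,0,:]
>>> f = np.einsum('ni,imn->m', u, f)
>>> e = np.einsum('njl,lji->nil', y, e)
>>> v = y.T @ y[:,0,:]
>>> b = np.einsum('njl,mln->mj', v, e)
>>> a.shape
(29, 7)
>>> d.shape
(3, 7)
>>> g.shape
(7, 7)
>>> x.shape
(29, 7, 37)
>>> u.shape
(29, 37)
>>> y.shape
(31, 3, 37)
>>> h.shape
(37, 7, 37)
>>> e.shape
(31, 37, 37)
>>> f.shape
(7,)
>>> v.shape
(37, 3, 37)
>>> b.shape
(31, 3)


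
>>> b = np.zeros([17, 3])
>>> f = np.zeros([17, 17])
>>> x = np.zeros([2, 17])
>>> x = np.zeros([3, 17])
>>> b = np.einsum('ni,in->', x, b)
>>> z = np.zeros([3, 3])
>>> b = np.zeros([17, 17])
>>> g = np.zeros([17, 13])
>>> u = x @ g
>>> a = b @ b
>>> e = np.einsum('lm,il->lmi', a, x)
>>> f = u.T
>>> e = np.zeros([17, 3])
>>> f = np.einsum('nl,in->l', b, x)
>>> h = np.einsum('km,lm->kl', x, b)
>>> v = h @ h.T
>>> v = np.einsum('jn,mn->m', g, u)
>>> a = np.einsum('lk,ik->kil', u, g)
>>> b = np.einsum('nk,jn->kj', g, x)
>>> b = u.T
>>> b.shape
(13, 3)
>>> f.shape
(17,)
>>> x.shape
(3, 17)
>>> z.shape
(3, 3)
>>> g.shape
(17, 13)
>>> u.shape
(3, 13)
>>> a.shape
(13, 17, 3)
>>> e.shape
(17, 3)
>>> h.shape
(3, 17)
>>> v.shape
(3,)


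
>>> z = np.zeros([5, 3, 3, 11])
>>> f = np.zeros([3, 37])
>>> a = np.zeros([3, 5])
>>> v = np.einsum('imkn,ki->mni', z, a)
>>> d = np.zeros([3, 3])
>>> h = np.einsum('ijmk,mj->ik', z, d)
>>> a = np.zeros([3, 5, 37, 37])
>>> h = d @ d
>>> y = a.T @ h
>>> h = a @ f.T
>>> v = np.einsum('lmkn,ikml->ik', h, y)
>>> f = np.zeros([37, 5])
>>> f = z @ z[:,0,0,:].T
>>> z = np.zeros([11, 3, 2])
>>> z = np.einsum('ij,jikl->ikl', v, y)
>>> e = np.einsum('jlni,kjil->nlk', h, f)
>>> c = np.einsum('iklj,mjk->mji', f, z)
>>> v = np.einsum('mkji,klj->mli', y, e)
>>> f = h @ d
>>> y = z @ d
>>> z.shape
(37, 5, 3)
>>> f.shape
(3, 5, 37, 3)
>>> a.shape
(3, 5, 37, 37)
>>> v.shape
(37, 5, 3)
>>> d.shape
(3, 3)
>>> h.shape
(3, 5, 37, 3)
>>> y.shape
(37, 5, 3)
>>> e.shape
(37, 5, 5)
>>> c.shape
(37, 5, 5)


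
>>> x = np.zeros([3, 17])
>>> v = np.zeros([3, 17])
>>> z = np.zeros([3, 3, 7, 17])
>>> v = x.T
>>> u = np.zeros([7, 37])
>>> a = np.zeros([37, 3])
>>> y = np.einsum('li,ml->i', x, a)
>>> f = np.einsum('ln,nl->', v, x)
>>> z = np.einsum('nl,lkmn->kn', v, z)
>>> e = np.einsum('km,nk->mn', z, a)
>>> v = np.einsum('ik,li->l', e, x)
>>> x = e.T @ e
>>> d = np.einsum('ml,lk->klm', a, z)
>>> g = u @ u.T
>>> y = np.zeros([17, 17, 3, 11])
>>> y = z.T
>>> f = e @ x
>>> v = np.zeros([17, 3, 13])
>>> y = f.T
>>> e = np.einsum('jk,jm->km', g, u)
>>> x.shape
(37, 37)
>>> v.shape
(17, 3, 13)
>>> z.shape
(3, 17)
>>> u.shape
(7, 37)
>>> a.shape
(37, 3)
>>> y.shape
(37, 17)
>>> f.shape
(17, 37)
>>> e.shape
(7, 37)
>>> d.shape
(17, 3, 37)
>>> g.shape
(7, 7)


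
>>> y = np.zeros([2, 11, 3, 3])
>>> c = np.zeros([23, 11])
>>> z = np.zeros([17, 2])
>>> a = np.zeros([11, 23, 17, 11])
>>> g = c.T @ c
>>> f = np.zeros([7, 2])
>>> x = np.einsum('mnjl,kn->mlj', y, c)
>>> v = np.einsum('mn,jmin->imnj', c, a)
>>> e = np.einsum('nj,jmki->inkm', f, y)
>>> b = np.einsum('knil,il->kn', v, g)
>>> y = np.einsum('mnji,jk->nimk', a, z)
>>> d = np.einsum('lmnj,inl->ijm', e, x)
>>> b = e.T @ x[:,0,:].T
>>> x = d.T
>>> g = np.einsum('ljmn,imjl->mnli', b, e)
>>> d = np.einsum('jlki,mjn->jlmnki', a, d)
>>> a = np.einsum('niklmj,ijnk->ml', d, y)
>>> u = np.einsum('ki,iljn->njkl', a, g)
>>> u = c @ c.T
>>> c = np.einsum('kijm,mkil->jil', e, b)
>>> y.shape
(23, 11, 11, 2)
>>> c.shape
(3, 7, 2)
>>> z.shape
(17, 2)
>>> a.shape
(17, 7)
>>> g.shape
(7, 2, 11, 3)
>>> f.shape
(7, 2)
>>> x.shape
(7, 11, 2)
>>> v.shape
(17, 23, 11, 11)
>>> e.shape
(3, 7, 3, 11)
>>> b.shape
(11, 3, 7, 2)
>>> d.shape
(11, 23, 2, 7, 17, 11)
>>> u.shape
(23, 23)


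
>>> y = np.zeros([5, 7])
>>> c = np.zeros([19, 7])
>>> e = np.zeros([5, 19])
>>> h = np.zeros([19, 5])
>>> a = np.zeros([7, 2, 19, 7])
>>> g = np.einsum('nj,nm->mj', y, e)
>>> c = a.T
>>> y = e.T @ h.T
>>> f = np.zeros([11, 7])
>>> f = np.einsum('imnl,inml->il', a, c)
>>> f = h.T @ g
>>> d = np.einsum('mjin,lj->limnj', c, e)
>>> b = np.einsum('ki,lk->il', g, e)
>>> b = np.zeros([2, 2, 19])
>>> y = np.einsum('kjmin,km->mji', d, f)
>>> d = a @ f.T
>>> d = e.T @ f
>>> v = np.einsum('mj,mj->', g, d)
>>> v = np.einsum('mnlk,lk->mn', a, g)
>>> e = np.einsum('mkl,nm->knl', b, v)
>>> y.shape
(7, 2, 7)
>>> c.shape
(7, 19, 2, 7)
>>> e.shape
(2, 7, 19)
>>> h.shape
(19, 5)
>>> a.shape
(7, 2, 19, 7)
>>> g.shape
(19, 7)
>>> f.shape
(5, 7)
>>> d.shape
(19, 7)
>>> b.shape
(2, 2, 19)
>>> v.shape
(7, 2)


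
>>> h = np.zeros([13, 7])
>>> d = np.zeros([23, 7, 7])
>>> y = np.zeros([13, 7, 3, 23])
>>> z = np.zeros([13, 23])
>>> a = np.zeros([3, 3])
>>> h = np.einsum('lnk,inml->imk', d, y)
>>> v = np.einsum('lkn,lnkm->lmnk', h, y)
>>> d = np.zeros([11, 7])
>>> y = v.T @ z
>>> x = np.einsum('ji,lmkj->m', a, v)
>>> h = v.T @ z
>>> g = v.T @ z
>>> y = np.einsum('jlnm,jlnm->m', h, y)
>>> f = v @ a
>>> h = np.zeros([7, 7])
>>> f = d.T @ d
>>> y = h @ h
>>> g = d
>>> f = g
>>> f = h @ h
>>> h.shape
(7, 7)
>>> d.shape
(11, 7)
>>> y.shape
(7, 7)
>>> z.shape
(13, 23)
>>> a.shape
(3, 3)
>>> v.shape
(13, 23, 7, 3)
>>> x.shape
(23,)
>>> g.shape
(11, 7)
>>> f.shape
(7, 7)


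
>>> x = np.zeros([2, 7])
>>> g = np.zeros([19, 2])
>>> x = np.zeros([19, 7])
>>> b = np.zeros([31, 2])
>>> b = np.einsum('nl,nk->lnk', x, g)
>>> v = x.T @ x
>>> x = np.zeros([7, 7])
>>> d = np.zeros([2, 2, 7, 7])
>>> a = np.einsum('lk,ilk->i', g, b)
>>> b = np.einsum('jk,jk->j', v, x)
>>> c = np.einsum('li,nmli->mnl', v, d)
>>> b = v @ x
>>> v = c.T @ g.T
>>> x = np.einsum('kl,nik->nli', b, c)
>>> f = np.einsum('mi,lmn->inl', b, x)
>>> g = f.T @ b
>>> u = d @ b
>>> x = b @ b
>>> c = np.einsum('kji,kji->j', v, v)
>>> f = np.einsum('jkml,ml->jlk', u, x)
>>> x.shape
(7, 7)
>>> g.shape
(2, 2, 7)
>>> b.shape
(7, 7)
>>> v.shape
(7, 2, 19)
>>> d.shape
(2, 2, 7, 7)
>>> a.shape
(7,)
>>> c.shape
(2,)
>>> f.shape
(2, 7, 2)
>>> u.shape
(2, 2, 7, 7)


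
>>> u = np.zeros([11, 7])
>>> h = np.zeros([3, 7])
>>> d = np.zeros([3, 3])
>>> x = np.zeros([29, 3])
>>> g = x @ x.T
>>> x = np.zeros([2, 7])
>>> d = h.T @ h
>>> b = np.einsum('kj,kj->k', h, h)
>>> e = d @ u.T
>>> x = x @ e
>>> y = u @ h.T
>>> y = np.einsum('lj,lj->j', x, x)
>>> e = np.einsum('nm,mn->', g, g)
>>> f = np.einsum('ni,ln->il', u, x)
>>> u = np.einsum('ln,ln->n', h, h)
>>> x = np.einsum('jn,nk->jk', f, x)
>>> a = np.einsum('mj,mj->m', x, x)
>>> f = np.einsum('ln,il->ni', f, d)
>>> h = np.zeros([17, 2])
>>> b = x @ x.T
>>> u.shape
(7,)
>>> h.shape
(17, 2)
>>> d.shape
(7, 7)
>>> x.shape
(7, 11)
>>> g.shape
(29, 29)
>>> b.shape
(7, 7)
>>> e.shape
()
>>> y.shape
(11,)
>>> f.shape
(2, 7)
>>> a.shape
(7,)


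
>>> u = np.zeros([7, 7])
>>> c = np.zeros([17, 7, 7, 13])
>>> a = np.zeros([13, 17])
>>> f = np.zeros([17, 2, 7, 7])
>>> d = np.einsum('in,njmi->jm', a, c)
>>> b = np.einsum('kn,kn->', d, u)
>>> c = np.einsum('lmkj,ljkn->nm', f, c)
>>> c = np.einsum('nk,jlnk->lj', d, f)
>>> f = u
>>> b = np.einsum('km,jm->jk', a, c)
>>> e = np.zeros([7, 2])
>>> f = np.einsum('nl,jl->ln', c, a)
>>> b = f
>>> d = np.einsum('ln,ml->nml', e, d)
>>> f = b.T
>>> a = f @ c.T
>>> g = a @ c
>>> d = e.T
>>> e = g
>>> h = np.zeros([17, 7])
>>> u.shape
(7, 7)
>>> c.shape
(2, 17)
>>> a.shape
(2, 2)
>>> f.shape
(2, 17)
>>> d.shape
(2, 7)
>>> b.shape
(17, 2)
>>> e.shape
(2, 17)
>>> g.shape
(2, 17)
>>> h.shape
(17, 7)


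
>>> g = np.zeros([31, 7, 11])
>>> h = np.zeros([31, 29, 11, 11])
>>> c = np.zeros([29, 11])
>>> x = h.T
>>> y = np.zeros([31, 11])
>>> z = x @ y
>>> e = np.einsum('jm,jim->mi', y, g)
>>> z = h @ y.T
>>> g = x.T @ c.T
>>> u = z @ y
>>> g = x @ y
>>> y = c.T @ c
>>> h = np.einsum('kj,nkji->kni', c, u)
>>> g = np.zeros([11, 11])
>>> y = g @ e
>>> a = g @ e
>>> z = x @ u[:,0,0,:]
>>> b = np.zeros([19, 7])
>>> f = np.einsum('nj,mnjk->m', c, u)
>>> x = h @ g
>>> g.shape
(11, 11)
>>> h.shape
(29, 31, 11)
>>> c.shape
(29, 11)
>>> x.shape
(29, 31, 11)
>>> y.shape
(11, 7)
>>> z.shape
(11, 11, 29, 11)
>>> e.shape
(11, 7)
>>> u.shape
(31, 29, 11, 11)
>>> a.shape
(11, 7)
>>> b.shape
(19, 7)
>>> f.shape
(31,)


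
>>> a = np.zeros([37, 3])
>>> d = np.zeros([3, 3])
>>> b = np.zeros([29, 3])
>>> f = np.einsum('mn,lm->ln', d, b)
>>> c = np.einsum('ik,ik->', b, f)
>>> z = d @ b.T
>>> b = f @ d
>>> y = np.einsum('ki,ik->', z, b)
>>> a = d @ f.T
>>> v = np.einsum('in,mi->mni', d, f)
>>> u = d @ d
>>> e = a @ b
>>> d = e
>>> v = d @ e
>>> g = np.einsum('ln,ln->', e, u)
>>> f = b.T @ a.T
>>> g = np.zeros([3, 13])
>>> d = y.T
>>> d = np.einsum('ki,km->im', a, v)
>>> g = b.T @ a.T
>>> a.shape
(3, 29)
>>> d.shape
(29, 3)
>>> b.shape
(29, 3)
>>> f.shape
(3, 3)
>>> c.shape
()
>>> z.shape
(3, 29)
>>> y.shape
()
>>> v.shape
(3, 3)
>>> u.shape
(3, 3)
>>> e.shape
(3, 3)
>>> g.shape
(3, 3)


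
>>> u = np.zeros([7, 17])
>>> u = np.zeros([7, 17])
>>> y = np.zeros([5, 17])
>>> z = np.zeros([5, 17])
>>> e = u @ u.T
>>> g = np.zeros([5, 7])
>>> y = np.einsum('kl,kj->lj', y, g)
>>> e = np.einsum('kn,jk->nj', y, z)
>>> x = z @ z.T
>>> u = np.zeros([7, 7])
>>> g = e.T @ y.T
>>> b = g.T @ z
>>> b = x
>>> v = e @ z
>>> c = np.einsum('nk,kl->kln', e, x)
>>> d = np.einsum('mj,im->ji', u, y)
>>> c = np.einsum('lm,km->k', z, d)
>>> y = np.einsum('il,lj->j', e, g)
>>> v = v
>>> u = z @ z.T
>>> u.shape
(5, 5)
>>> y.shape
(17,)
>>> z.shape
(5, 17)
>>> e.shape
(7, 5)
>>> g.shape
(5, 17)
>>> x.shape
(5, 5)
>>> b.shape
(5, 5)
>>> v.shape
(7, 17)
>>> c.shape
(7,)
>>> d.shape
(7, 17)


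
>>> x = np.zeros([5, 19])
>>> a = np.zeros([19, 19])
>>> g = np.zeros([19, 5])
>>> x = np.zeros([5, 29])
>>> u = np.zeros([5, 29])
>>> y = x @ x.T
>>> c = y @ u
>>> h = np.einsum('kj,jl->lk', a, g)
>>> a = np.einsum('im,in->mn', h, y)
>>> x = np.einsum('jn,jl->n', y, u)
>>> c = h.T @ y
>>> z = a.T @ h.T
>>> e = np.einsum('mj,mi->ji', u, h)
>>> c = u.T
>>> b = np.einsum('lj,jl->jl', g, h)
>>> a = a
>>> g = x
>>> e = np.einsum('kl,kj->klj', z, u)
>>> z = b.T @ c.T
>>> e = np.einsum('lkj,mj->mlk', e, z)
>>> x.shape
(5,)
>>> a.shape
(19, 5)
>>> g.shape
(5,)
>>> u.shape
(5, 29)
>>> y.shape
(5, 5)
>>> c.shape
(29, 5)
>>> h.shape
(5, 19)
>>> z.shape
(19, 29)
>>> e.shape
(19, 5, 5)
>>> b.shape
(5, 19)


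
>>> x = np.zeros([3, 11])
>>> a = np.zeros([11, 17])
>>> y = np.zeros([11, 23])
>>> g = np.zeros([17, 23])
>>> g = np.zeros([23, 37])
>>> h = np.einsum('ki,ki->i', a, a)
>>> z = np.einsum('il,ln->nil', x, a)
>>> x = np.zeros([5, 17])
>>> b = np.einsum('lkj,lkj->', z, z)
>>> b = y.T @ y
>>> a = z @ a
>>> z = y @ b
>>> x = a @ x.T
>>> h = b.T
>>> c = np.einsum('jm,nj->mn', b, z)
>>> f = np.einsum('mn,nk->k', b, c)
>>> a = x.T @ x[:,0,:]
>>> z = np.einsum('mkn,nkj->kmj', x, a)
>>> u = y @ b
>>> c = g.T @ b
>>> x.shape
(17, 3, 5)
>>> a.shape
(5, 3, 5)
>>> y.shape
(11, 23)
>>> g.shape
(23, 37)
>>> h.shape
(23, 23)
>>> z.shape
(3, 17, 5)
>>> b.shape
(23, 23)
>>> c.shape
(37, 23)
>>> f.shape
(11,)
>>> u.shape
(11, 23)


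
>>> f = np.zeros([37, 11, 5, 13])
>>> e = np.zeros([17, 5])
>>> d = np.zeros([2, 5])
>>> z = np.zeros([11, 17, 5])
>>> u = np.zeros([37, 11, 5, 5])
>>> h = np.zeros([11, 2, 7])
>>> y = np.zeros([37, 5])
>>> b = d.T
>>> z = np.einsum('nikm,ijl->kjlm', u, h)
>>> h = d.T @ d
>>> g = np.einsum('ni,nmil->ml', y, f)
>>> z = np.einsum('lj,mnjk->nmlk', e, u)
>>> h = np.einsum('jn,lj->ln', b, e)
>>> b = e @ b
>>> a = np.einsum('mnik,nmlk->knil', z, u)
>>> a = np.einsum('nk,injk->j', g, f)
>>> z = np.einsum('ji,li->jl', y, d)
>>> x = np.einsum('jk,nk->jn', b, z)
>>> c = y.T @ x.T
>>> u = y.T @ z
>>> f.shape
(37, 11, 5, 13)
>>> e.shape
(17, 5)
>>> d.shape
(2, 5)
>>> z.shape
(37, 2)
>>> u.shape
(5, 2)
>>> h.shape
(17, 2)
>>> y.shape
(37, 5)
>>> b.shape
(17, 2)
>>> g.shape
(11, 13)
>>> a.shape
(5,)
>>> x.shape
(17, 37)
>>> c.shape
(5, 17)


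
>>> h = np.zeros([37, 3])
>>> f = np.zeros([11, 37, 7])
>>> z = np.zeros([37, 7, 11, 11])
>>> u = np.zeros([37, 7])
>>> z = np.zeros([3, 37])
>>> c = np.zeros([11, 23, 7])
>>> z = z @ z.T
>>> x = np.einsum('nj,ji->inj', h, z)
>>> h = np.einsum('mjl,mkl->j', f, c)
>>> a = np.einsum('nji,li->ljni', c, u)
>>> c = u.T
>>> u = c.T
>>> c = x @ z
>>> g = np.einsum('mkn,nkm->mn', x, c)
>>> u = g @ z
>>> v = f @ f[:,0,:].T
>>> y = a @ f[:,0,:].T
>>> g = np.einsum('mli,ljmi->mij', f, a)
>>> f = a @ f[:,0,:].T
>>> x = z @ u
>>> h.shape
(37,)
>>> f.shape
(37, 23, 11, 11)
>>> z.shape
(3, 3)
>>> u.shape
(3, 3)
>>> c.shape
(3, 37, 3)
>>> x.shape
(3, 3)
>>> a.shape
(37, 23, 11, 7)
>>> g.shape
(11, 7, 23)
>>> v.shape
(11, 37, 11)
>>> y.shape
(37, 23, 11, 11)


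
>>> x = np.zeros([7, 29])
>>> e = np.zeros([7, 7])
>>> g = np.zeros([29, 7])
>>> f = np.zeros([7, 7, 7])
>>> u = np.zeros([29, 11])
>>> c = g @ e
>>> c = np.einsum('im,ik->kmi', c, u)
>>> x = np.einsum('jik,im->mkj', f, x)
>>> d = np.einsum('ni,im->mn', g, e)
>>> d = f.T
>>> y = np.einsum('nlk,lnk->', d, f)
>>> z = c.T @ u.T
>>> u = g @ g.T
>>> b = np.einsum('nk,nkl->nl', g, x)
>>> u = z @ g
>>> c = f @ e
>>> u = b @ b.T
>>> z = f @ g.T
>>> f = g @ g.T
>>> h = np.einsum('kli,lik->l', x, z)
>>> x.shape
(29, 7, 7)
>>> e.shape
(7, 7)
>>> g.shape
(29, 7)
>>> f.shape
(29, 29)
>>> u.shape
(29, 29)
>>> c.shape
(7, 7, 7)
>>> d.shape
(7, 7, 7)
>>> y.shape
()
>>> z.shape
(7, 7, 29)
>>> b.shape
(29, 7)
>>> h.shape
(7,)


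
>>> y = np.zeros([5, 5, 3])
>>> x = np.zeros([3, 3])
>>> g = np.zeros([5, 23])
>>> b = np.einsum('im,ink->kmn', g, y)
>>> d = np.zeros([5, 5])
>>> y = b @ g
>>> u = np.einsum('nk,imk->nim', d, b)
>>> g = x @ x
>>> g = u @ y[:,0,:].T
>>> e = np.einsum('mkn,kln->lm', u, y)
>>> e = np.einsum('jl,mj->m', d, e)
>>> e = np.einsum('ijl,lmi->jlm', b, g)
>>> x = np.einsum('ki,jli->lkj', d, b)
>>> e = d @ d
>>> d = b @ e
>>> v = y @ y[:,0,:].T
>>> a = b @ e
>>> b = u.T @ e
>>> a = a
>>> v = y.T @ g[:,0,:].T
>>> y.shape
(3, 23, 23)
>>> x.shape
(23, 5, 3)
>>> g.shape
(5, 3, 3)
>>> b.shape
(23, 3, 5)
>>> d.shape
(3, 23, 5)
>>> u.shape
(5, 3, 23)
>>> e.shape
(5, 5)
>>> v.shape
(23, 23, 5)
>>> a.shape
(3, 23, 5)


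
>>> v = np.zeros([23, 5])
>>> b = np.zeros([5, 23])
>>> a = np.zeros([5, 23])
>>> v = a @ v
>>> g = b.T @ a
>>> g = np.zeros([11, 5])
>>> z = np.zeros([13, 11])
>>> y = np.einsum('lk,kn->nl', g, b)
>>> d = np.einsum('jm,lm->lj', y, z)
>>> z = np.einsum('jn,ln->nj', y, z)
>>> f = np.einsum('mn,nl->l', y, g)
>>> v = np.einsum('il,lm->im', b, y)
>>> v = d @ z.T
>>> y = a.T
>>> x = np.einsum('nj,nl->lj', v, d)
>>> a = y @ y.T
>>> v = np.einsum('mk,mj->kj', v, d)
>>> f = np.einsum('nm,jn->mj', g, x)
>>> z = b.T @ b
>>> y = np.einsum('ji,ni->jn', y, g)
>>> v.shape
(11, 23)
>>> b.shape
(5, 23)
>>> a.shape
(23, 23)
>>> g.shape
(11, 5)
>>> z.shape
(23, 23)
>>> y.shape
(23, 11)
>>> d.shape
(13, 23)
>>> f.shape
(5, 23)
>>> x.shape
(23, 11)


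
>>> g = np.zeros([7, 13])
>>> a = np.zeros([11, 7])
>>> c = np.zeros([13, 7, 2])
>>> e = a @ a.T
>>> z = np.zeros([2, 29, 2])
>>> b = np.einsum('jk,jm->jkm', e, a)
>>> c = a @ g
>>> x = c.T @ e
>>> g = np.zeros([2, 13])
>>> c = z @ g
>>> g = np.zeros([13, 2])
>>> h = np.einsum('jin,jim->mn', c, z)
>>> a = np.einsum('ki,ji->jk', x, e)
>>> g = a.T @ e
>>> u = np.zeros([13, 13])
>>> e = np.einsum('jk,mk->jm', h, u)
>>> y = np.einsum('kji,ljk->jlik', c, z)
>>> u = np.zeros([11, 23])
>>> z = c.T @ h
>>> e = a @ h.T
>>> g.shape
(13, 11)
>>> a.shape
(11, 13)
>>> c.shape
(2, 29, 13)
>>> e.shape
(11, 2)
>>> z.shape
(13, 29, 13)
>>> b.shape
(11, 11, 7)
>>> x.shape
(13, 11)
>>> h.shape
(2, 13)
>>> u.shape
(11, 23)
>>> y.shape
(29, 2, 13, 2)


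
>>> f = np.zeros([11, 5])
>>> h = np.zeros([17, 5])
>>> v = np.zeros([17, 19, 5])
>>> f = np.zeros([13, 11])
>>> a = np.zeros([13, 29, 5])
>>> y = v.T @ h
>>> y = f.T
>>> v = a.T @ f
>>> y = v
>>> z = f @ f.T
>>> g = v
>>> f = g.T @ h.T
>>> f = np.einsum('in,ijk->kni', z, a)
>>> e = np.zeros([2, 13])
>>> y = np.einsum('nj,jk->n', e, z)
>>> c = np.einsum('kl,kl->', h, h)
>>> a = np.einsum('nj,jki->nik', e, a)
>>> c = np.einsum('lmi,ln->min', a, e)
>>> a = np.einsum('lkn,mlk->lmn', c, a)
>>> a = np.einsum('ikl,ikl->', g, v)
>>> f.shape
(5, 13, 13)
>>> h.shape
(17, 5)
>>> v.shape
(5, 29, 11)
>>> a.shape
()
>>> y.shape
(2,)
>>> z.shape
(13, 13)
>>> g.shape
(5, 29, 11)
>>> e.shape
(2, 13)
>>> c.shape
(5, 29, 13)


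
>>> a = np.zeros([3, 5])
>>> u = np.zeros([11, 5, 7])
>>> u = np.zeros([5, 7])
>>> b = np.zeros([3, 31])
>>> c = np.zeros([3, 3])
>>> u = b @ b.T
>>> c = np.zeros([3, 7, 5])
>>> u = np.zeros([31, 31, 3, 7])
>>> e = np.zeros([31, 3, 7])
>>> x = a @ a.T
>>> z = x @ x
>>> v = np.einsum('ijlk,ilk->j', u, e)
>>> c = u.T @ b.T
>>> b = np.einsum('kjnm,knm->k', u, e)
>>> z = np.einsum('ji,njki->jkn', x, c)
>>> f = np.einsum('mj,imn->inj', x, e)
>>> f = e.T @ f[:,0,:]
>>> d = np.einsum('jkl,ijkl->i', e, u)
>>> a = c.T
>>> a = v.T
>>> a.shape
(31,)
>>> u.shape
(31, 31, 3, 7)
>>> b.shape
(31,)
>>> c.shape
(7, 3, 31, 3)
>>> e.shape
(31, 3, 7)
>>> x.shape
(3, 3)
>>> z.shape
(3, 31, 7)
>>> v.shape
(31,)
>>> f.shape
(7, 3, 3)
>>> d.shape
(31,)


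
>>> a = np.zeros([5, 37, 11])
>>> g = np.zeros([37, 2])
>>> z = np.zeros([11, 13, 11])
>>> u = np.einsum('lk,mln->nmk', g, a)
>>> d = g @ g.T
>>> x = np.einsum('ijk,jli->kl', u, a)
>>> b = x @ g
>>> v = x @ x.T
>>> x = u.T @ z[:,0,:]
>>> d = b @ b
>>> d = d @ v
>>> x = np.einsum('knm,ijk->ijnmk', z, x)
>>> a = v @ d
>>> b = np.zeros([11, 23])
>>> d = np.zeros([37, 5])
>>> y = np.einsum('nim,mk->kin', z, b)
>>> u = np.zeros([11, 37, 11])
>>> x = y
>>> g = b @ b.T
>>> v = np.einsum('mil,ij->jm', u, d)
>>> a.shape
(2, 2)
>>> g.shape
(11, 11)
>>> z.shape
(11, 13, 11)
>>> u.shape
(11, 37, 11)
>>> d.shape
(37, 5)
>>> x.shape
(23, 13, 11)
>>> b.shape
(11, 23)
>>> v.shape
(5, 11)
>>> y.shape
(23, 13, 11)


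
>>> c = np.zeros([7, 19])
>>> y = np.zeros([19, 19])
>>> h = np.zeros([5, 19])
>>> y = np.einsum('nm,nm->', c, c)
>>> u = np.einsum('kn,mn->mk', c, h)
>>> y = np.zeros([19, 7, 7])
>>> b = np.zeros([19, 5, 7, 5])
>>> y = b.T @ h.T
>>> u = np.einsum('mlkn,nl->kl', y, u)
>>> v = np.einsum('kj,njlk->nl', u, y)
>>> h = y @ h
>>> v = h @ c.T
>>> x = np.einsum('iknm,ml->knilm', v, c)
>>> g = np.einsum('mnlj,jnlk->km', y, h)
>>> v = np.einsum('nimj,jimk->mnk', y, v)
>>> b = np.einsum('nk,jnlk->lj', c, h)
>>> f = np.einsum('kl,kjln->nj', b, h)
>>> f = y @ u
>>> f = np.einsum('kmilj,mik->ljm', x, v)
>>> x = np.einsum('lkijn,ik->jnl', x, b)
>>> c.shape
(7, 19)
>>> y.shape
(5, 7, 5, 5)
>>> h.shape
(5, 7, 5, 19)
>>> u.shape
(5, 7)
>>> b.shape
(5, 5)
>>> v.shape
(5, 5, 7)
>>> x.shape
(19, 7, 7)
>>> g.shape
(19, 5)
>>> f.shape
(19, 7, 5)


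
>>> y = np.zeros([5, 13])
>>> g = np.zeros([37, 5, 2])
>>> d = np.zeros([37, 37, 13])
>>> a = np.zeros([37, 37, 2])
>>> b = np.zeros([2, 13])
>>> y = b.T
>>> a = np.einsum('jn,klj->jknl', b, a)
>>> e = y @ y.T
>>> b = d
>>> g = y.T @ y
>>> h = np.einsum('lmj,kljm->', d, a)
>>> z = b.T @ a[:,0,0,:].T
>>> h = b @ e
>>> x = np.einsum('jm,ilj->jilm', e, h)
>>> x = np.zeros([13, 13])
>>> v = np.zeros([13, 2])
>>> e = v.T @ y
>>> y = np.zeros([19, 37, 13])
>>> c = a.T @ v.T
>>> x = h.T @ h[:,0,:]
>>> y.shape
(19, 37, 13)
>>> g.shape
(2, 2)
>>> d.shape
(37, 37, 13)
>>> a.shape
(2, 37, 13, 37)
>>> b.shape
(37, 37, 13)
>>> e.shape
(2, 2)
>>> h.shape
(37, 37, 13)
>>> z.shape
(13, 37, 2)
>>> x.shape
(13, 37, 13)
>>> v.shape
(13, 2)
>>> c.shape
(37, 13, 37, 13)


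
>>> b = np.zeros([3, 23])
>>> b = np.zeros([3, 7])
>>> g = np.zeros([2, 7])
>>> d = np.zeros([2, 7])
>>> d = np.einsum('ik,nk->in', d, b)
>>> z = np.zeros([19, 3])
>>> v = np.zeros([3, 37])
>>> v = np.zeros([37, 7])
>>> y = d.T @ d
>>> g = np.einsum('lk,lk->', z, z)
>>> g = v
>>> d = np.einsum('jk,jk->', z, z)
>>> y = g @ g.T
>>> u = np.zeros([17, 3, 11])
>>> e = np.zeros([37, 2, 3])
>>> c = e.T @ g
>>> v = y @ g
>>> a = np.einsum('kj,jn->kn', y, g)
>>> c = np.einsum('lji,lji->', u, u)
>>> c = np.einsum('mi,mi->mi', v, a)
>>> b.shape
(3, 7)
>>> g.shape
(37, 7)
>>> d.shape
()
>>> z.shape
(19, 3)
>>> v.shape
(37, 7)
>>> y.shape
(37, 37)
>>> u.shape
(17, 3, 11)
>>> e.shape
(37, 2, 3)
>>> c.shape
(37, 7)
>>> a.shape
(37, 7)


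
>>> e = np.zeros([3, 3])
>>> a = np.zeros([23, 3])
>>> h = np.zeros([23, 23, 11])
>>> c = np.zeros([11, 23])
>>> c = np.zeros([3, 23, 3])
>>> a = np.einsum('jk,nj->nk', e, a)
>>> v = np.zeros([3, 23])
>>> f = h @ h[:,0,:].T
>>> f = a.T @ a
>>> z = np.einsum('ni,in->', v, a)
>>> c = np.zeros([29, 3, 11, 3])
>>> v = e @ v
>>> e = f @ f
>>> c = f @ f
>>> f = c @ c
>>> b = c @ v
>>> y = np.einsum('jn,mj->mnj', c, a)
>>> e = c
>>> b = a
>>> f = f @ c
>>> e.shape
(3, 3)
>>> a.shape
(23, 3)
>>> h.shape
(23, 23, 11)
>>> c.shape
(3, 3)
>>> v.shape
(3, 23)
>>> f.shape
(3, 3)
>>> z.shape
()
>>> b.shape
(23, 3)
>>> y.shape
(23, 3, 3)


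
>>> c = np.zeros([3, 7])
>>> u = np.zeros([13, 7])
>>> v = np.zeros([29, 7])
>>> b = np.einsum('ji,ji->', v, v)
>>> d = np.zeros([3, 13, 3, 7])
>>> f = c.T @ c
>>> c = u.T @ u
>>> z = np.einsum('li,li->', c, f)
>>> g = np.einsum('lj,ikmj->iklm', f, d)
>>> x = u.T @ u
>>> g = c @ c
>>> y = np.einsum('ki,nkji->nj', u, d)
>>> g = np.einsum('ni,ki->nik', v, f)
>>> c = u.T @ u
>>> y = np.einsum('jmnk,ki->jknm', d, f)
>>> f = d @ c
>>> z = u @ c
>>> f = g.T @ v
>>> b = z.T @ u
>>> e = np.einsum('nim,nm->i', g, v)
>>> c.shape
(7, 7)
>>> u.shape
(13, 7)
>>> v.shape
(29, 7)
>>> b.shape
(7, 7)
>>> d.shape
(3, 13, 3, 7)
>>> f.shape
(7, 7, 7)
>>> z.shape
(13, 7)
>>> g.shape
(29, 7, 7)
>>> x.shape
(7, 7)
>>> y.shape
(3, 7, 3, 13)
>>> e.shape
(7,)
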